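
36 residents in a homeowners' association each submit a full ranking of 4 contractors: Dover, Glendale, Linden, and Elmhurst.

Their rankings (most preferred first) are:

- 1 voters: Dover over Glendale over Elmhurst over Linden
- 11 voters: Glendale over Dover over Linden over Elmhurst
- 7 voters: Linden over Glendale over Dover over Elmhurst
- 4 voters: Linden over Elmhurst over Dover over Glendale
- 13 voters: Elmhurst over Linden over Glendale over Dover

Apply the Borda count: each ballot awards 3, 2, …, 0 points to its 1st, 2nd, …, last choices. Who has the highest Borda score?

Borda scores:
  Dover: 3 + 11·2 + 7·1 + 4·1 + 13·0 = 36
  Glendale: 2 + 11·3 + 7·2 + 4·0 + 13·1 = 62
  Linden: 0 + 11·1 + 7·3 + 4·3 + 13·2 = 70
  Elmhurst: 1 + 11·0 + 7·0 + 4·2 + 13·3 = 48
Linden has the highest total.

Linden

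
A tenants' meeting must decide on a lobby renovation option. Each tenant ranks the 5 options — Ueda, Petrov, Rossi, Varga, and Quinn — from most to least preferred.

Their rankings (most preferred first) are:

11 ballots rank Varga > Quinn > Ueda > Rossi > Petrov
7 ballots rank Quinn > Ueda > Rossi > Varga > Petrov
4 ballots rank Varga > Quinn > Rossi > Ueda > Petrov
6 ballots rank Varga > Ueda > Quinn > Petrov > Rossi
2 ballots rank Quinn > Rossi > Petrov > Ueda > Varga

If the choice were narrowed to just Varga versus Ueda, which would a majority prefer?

Varga

Ballots ranking Varga above Ueda: 11+4+6 = 21.
Ballots ranking Ueda above Varga: 7+2 = 9.
Varga wins the head-to-head, 21–9.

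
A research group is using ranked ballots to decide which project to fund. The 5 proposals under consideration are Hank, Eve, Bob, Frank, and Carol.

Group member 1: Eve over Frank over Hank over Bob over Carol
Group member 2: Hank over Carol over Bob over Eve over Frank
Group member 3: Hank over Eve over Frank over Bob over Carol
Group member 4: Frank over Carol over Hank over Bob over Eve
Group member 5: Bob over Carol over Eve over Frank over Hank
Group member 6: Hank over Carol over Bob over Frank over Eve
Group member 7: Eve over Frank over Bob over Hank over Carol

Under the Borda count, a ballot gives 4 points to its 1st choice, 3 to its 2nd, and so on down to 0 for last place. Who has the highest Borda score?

Hank

Borda scores:
  Hank: 2 + 4 + 4 + 2 + 0 + 4 + 1 = 17
  Eve: 4 + 1 + 3 + 0 + 2 + 0 + 4 = 14
  Bob: 1 + 2 + 1 + 1 + 4 + 2 + 2 = 13
  Frank: 3 + 0 + 2 + 4 + 1 + 1 + 3 = 14
  Carol: 0 + 3 + 0 + 3 + 3 + 3 + 0 = 12
Hank has the highest total.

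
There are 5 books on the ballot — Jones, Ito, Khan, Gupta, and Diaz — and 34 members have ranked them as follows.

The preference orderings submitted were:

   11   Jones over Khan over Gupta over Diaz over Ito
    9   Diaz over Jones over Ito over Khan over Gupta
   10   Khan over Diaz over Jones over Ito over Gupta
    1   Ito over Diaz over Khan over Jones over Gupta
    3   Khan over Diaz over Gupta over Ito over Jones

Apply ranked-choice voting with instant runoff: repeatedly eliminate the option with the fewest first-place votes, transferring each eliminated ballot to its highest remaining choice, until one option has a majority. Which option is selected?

Round 1: Khan 13, Jones 11, Diaz 9, Ito 1, Gupta 0. Gupta has the fewest and is eliminated.
Round 2: Khan 13, Jones 11, Diaz 9, Ito 1. Ito has the fewest and is eliminated.
Round 3: Khan 13, Jones 11, Diaz 10. Diaz has the fewest and is eliminated.
Round 4: Jones 20, Khan 14. Jones has a majority.

Jones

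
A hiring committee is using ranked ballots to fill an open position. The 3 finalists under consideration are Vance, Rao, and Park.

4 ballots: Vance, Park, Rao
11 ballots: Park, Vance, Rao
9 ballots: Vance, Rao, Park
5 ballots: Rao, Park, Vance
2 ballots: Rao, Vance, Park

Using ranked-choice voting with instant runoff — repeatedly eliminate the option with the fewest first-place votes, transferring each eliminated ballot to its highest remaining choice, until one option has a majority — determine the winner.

Park

Round 1: Vance 13, Park 11, Rao 7. Rao has the fewest and is eliminated.
Round 2: Park 16, Vance 15. Park has a majority.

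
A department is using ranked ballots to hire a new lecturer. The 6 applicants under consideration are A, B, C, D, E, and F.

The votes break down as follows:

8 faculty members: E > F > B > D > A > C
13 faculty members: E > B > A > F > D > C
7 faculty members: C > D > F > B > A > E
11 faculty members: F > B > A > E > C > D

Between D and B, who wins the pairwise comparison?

Ballots ranking D above B: 7.
Ballots ranking B above D: 8+13+11 = 32.
B wins the head-to-head, 32–7.

B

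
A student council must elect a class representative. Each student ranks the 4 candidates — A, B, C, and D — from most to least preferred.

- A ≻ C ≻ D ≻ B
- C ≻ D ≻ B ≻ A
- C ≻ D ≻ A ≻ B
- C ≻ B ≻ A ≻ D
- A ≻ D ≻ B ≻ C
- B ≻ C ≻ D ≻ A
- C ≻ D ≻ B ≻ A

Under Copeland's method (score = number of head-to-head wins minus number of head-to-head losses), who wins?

Pairwise results:
  A vs B: B wins 4–3.
  A vs C: C wins 5–2.
  A vs D: D wins 4–3.
  B vs C: C wins 5–2.
  B vs D: D wins 5–2.
  C vs D: C wins 6–1.
Copeland scores (wins − losses):
  A: 0 − 3 = -3
  B: 1 − 2 = -1
  C: 3 − 0 = 3
  D: 2 − 1 = 1
C has the best Copeland score.

C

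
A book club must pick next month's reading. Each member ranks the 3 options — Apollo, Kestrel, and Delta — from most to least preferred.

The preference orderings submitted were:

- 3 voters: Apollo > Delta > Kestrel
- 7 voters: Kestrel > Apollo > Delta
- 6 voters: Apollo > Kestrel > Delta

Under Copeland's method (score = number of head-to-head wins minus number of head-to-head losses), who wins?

Pairwise results:
  Apollo vs Kestrel: Apollo wins 9–7.
  Apollo vs Delta: Apollo wins 16–0.
  Kestrel vs Delta: Kestrel wins 13–3.
Copeland scores (wins − losses):
  Apollo: 2 − 0 = 2
  Kestrel: 1 − 1 = 0
  Delta: 0 − 2 = -2
Apollo has the best Copeland score.

Apollo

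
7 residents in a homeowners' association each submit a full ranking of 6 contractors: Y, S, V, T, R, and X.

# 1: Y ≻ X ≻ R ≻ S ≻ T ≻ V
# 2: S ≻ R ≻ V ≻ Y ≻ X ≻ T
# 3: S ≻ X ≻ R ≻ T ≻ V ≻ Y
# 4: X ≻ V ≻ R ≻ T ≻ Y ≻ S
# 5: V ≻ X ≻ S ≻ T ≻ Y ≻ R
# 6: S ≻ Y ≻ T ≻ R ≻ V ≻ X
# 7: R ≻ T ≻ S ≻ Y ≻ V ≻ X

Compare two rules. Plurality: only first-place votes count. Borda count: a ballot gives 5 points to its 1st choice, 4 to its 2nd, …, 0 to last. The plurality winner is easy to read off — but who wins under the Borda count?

S

Plurality first-place counts: Y 1, S 3, V 1, T 0, R 1, X 1 → S.
Borda totals: Y 15, S 23, V 15, T 14, R 20, X 18 → S.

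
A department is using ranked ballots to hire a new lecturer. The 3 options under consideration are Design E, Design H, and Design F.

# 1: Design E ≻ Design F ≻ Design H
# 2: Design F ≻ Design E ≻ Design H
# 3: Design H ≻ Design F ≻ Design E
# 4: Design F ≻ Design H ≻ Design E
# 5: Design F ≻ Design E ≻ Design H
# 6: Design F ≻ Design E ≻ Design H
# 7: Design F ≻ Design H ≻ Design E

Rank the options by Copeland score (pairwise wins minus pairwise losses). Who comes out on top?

Design F

Pairwise results:
  Design E vs Design H: Design E wins 4–3.
  Design E vs Design F: Design F wins 6–1.
  Design H vs Design F: Design F wins 6–1.
Copeland scores (wins − losses):
  Design E: 1 − 1 = 0
  Design H: 0 − 2 = -2
  Design F: 2 − 0 = 2
Design F has the best Copeland score.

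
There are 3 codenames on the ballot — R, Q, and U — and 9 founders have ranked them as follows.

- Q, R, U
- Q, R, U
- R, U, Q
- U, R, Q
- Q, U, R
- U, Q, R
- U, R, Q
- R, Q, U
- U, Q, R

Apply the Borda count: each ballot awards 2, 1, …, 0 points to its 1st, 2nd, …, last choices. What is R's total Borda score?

8

Borda scores:
  R: 1 + 1 + 2 + 1 + 0 + 0 + 1 + 2 + 0 = 8
  Q: 2 + 2 + 0 + 0 + 2 + 1 + 0 + 1 + 1 = 9
  U: 0 + 0 + 1 + 2 + 1 + 2 + 2 + 0 + 2 = 10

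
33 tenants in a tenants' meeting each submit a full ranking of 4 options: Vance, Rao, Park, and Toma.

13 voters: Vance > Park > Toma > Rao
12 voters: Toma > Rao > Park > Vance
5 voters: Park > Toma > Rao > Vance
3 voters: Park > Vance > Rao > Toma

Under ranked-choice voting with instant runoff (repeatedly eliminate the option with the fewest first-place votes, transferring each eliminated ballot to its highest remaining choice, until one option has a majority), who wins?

Toma

Round 1: Vance 13, Toma 12, Park 8, Rao 0. Rao has the fewest and is eliminated.
Round 2: Vance 13, Toma 12, Park 8. Park has the fewest and is eliminated.
Round 3: Toma 17, Vance 16. Toma has a majority.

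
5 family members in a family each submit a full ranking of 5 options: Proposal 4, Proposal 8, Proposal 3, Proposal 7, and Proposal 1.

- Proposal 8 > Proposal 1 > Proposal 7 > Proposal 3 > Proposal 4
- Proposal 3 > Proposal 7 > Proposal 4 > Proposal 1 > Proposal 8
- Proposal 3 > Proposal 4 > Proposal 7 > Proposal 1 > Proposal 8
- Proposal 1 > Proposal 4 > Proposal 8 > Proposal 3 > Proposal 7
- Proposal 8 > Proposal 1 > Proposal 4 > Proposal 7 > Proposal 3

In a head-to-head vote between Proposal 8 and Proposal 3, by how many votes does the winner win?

1

Ballots ranking Proposal 8 above Proposal 3: 3.
Ballots ranking Proposal 3 above Proposal 8: 2.
Proposal 8 wins 3–2, a margin of 1.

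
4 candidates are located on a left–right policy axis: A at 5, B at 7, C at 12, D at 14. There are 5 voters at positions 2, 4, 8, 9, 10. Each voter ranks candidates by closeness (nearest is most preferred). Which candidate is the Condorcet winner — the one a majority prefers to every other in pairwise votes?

With single-peaked preferences on a line, the Condorcet winner is the candidate closest to the median voter.
The median voter (position 8) is closest to B at 7.
Check: B vs D — voters closer to B: 5 of 5.

B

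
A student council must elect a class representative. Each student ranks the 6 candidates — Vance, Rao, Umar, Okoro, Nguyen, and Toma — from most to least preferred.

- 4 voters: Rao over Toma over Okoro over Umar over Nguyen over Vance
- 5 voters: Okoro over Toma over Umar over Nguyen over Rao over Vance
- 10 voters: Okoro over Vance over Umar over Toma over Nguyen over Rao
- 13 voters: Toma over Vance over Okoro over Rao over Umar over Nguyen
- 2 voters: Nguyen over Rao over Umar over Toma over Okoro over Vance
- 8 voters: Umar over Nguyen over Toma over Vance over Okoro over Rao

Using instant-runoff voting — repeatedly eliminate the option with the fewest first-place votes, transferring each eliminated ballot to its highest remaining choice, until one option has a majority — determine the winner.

Round 1: Okoro 15, Toma 13, Umar 8, Rao 4, Nguyen 2, Vance 0. Vance has the fewest and is eliminated.
Round 2: Okoro 15, Toma 13, Umar 8, Rao 4, Nguyen 2. Nguyen has the fewest and is eliminated.
Round 3: Okoro 15, Toma 13, Umar 8, Rao 6. Rao has the fewest and is eliminated.
Round 4: Toma 17, Okoro 15, Umar 10. Umar has the fewest and is eliminated.
Round 5: Toma 27, Okoro 15. Toma has a majority.

Toma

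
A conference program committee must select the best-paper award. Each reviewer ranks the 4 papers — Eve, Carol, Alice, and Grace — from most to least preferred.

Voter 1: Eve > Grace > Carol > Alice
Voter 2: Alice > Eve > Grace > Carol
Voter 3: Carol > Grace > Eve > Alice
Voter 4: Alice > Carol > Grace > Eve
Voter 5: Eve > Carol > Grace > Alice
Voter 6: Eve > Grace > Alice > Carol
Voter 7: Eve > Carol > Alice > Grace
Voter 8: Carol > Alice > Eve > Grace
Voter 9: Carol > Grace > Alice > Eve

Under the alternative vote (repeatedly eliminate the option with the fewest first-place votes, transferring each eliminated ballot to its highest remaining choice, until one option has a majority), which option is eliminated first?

Grace

Round 1: Eve 4, Carol 3, Alice 2, Grace 0. Grace has the fewest and is eliminated.
Round 2: Eve 4, Carol 3, Alice 2. Alice has the fewest and is eliminated.
Round 3: Eve 5, Carol 4. Eve has a majority.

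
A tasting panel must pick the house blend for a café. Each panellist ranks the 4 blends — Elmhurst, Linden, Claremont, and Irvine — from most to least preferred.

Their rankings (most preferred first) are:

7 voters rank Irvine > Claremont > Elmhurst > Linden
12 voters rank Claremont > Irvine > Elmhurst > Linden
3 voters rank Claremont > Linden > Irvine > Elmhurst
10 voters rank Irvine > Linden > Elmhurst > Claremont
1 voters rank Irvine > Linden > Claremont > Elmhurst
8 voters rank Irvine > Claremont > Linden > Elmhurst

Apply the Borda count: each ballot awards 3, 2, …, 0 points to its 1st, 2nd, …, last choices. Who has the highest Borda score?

Irvine

Borda scores:
  Elmhurst: 7·1 + 12·1 + 3·0 + 10·1 + 0 + 8·0 = 29
  Linden: 7·0 + 12·0 + 3·2 + 10·2 + 2 + 8·1 = 36
  Claremont: 7·2 + 12·3 + 3·3 + 10·0 + 1 + 8·2 = 76
  Irvine: 7·3 + 12·2 + 3·1 + 10·3 + 3 + 8·3 = 105
Irvine has the highest total.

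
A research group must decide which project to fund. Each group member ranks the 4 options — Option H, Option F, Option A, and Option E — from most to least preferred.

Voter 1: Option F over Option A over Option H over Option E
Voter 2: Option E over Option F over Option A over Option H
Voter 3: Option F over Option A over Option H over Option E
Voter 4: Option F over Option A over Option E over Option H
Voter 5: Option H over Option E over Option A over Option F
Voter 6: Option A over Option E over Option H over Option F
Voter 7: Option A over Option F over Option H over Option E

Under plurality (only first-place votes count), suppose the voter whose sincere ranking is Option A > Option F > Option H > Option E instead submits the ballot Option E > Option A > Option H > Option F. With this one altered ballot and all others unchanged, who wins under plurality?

First-place totals with the altered ballot: Option H 1, Option F 3, Option A 1, Option E 2.
The winner is unchanged: still Option F.

Option F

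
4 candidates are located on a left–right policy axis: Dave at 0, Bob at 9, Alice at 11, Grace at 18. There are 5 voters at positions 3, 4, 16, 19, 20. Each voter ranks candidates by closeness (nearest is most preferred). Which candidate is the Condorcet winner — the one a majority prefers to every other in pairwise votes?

Grace

With single-peaked preferences on a line, the Condorcet winner is the candidate closest to the median voter.
The median voter (position 16) is closest to Grace at 18.
Check: Grace vs Alice — voters closer to Grace: 3 of 5.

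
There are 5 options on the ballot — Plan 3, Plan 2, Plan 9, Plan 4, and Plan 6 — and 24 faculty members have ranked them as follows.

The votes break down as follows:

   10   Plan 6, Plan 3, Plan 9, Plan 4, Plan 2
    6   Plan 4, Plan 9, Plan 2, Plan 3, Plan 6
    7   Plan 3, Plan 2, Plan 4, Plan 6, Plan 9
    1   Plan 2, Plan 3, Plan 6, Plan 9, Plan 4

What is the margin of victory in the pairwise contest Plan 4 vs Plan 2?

8

Ballots ranking Plan 4 above Plan 2: 10+6 = 16.
Ballots ranking Plan 2 above Plan 4: 7+1 = 8.
Plan 4 wins 16–8, a margin of 8.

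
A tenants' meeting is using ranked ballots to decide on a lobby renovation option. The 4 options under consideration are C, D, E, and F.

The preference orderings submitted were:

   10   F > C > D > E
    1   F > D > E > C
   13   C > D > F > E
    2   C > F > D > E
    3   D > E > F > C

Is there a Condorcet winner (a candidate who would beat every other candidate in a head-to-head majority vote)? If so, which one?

Head-to-head results (29 voters total):
C vs D: C wins 25–4.
C vs E: C wins 25–4.
C vs F: C wins 15–14.
D vs E: D wins 29–0.
D vs F: D wins 16–13.
E vs F: F wins 26–3.
C beats each rival — D (25–4), E (25–4), F (15–14) — so C is the Condorcet winner.

C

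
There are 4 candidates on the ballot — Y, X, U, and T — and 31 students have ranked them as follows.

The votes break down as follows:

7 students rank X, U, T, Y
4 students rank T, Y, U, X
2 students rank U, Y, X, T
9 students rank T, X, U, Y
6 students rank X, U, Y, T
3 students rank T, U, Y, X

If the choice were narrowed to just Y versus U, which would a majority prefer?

U

Ballots ranking Y above U: 4.
Ballots ranking U above Y: 7+2+9+6+3 = 27.
U wins the head-to-head, 27–4.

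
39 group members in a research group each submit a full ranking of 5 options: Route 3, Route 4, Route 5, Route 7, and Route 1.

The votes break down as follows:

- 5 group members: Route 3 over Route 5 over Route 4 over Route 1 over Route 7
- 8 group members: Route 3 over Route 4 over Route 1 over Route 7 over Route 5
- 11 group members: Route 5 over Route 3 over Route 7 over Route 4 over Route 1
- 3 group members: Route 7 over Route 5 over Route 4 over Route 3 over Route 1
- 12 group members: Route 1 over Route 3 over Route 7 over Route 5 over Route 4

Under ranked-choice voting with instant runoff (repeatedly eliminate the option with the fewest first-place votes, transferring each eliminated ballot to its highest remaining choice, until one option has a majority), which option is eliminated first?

Route 4

Round 1: Route 3 13, Route 1 12, Route 5 11, Route 7 3, Route 4 0. Route 4 has the fewest and is eliminated.
Round 2: Route 3 13, Route 1 12, Route 5 11, Route 7 3. Route 7 has the fewest and is eliminated.
Round 3: Route 5 14, Route 3 13, Route 1 12. Route 1 has the fewest and is eliminated.
Round 4: Route 3 25, Route 5 14. Route 3 has a majority.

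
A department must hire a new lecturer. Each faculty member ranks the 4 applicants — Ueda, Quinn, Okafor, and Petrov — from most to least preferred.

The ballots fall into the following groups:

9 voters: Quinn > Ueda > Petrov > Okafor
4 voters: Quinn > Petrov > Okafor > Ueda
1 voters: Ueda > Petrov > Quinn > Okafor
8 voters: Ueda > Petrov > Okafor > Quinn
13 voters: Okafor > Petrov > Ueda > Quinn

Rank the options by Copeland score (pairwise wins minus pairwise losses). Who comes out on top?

Pairwise results:
  Ueda vs Quinn: Ueda wins 22–13.
  Ueda vs Okafor: Ueda wins 18–17.
  Ueda vs Petrov: Ueda wins 18–17.
  Quinn vs Okafor: Okafor wins 21–14.
  Quinn vs Petrov: Petrov wins 22–13.
  Okafor vs Petrov: Petrov wins 22–13.
Copeland scores (wins − losses):
  Ueda: 3 − 0 = 3
  Quinn: 0 − 3 = -3
  Okafor: 1 − 2 = -1
  Petrov: 2 − 1 = 1
Ueda has the best Copeland score.

Ueda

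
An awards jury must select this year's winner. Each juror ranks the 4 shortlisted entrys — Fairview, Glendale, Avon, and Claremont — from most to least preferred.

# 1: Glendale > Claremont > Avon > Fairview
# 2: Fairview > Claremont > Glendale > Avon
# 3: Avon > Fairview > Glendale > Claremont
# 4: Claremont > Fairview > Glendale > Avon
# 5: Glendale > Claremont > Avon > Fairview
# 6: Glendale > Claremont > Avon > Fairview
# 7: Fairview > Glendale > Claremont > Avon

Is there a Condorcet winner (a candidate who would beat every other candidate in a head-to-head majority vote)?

Head-to-head results (7 voters total):
Fairview vs Glendale: Fairview wins 4–3.
Fairview vs Avon: Avon wins 4–3.
Fairview vs Claremont: Claremont wins 4–3.
Glendale vs Avon: Glendale wins 6–1.
Glendale vs Claremont: Glendale wins 5–2.
Avon vs Claremont: Claremont wins 6–1.
No candidate beats all others: Fairview beats Glendale beats Avon beats Fairview, a majority cycle.

No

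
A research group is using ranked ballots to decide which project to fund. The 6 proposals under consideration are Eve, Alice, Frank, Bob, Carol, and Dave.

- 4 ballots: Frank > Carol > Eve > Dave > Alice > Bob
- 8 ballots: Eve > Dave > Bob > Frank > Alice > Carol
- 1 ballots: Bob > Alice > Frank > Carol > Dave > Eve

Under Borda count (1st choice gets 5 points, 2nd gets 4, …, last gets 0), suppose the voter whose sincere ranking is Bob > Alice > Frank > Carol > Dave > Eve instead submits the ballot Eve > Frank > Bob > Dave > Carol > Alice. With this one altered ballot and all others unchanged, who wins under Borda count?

Borda totals with the altered ballot: Eve 57, Alice 12, Frank 40, Bob 27, Carol 17, Dave 42.
The winner is unchanged: still Eve.

Eve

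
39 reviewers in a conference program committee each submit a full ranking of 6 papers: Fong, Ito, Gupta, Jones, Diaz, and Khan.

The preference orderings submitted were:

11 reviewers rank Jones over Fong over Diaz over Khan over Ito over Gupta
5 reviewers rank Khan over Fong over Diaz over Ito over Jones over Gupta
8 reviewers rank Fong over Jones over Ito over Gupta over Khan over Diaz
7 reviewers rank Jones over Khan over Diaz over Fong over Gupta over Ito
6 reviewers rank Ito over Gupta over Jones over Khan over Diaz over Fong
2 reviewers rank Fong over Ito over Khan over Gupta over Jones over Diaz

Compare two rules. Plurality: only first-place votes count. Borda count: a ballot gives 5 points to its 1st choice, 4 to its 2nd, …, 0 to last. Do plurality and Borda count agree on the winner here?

Yes

Plurality first-place counts: Fong 10, Ito 6, Gupta 0, Jones 18, Diaz 0, Khan 5 → Jones.
Borda totals: Fong 128, Ito 83, Gupta 51, Jones 147, Diaz 75, Khan 101 → Jones.
The two rules agree on Jones.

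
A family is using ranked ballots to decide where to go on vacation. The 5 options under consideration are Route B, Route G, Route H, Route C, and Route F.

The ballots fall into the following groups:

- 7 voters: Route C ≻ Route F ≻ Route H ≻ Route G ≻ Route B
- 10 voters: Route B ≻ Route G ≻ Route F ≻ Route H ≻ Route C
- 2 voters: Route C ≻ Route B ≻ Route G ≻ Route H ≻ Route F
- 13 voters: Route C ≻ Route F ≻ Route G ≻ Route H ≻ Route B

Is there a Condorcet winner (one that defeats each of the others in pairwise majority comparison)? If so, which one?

Route C

Head-to-head results (32 voters total):
Route B vs Route G: Route G wins 20–12.
Route B vs Route H: Route H wins 20–12.
Route B vs Route C: Route C wins 22–10.
Route B vs Route F: Route F wins 20–12.
Route G vs Route H: Route G wins 25–7.
Route G vs Route C: Route C wins 22–10.
Route G vs Route F: Route F wins 20–12.
Route H vs Route C: Route C wins 22–10.
Route H vs Route F: Route F wins 30–2.
Route C vs Route F: Route C wins 22–10.
Route C beats each rival — Route B (22–10), Route G (22–10), Route H (22–10), Route F (22–10) — so Route C is the Condorcet winner.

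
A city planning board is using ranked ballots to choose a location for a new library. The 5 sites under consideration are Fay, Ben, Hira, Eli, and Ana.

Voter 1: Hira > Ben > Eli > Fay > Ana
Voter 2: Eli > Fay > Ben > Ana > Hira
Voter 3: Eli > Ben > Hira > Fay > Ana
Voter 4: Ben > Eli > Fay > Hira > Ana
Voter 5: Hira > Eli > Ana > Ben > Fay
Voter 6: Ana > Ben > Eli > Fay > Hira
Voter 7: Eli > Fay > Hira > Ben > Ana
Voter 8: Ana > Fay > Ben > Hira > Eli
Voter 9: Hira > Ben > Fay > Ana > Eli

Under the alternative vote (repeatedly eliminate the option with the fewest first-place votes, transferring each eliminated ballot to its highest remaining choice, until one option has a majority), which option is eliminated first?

Fay

Round 1: Hira 3, Eli 3, Ana 2, Ben 1, Fay 0. Fay has the fewest and is eliminated.
Round 2: Hira 3, Eli 3, Ana 2, Ben 1. Ben has the fewest and is eliminated.
Round 3: Eli 4, Hira 3, Ana 2. Ana has the fewest and is eliminated.
Round 4: Eli 5, Hira 4. Eli has a majority.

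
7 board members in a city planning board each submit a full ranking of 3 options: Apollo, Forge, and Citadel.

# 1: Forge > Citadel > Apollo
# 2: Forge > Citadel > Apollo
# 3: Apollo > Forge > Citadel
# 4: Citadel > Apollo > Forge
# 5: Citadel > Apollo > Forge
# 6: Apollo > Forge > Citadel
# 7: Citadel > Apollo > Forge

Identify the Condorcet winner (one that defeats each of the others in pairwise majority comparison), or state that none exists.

Head-to-head results (7 voters total):
Apollo vs Forge: Apollo wins 5–2.
Apollo vs Citadel: Citadel wins 5–2.
Forge vs Citadel: Forge wins 4–3.
No candidate beats all others: Apollo beats Forge beats Citadel beats Apollo, a majority cycle.

No Condorcet winner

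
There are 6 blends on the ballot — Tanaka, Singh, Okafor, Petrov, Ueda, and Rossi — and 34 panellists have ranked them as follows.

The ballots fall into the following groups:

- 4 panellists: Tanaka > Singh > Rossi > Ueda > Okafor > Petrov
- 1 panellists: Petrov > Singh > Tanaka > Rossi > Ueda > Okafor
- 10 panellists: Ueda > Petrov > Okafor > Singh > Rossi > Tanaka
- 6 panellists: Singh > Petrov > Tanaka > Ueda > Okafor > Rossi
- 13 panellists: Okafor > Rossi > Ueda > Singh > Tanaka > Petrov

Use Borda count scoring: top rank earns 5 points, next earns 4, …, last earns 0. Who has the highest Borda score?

Ueda

Borda scores:
  Tanaka: 4·5 + 3 + 10·0 + 6·3 + 13·1 = 54
  Singh: 4·4 + 4 + 10·2 + 6·5 + 13·2 = 96
  Okafor: 4·1 + 0 + 10·3 + 6·1 + 13·5 = 105
  Petrov: 4·0 + 5 + 10·4 + 6·4 + 13·0 = 69
  Ueda: 4·2 + 1 + 10·5 + 6·2 + 13·3 = 110
  Rossi: 4·3 + 2 + 10·1 + 6·0 + 13·4 = 76
Ueda has the highest total.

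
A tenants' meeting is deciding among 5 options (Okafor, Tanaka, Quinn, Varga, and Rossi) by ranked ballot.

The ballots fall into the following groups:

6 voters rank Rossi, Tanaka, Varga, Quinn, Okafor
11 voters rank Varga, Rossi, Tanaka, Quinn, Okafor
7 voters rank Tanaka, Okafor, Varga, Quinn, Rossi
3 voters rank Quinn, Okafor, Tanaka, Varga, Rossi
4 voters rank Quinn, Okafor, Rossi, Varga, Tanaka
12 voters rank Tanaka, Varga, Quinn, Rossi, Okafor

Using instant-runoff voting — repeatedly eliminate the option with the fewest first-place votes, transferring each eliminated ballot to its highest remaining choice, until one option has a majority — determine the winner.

Tanaka

Round 1: Tanaka 19, Varga 11, Quinn 7, Rossi 6, Okafor 0. Okafor has the fewest and is eliminated.
Round 2: Tanaka 19, Varga 11, Quinn 7, Rossi 6. Rossi has the fewest and is eliminated.
Round 3: Tanaka 25, Varga 11, Quinn 7. Tanaka has a majority.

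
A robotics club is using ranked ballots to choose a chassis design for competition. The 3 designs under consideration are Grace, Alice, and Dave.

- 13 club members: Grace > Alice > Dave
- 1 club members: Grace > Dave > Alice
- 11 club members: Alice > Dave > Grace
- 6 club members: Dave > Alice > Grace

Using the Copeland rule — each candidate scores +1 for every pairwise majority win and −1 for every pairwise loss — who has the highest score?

Pairwise results:
  Grace vs Alice: Alice wins 17–14.
  Grace vs Dave: Dave wins 17–14.
  Alice vs Dave: Alice wins 24–7.
Copeland scores (wins − losses):
  Grace: 0 − 2 = -2
  Alice: 2 − 0 = 2
  Dave: 1 − 1 = 0
Alice has the best Copeland score.

Alice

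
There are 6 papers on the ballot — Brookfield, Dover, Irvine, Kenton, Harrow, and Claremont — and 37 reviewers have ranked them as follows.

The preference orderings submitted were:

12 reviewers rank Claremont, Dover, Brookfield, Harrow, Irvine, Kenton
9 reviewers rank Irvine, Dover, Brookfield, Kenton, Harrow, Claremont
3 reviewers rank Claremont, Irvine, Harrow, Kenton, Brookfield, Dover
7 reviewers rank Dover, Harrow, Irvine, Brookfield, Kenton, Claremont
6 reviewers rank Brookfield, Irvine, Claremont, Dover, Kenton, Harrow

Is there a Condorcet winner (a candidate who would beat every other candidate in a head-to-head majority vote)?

No

Head-to-head results (37 voters total):
Brookfield vs Dover: Dover wins 28–9.
Brookfield vs Irvine: Irvine wins 19–18.
Brookfield vs Kenton: Brookfield wins 34–3.
Brookfield vs Harrow: Brookfield wins 27–10.
Brookfield vs Claremont: Brookfield wins 22–15.
Dover vs Irvine: Dover wins 19–18.
Dover vs Kenton: Dover wins 34–3.
Dover vs Harrow: Dover wins 34–3.
Dover vs Claremont: Claremont wins 21–16.
Irvine vs Kenton: Irvine wins 37–0.
Irvine vs Harrow: Harrow wins 19–18.
Irvine vs Claremont: Irvine wins 22–15.
Kenton vs Harrow: Harrow wins 22–15.
Kenton vs Claremont: Claremont wins 21–16.
Harrow vs Claremont: Claremont wins 21–16.
No candidate beats all others: Brookfield beats Claremont beats Dover beats Brookfield, a majority cycle.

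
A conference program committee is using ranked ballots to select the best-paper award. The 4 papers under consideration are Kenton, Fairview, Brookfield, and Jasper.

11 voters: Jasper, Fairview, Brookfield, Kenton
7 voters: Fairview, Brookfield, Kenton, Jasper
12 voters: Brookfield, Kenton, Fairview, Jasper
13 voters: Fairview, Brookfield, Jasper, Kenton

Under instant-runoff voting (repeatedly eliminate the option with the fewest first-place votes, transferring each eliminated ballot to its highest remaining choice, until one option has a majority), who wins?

Fairview

Round 1: Fairview 20, Brookfield 12, Jasper 11, Kenton 0. Kenton has the fewest and is eliminated.
Round 2: Fairview 20, Brookfield 12, Jasper 11. Jasper has the fewest and is eliminated.
Round 3: Fairview 31, Brookfield 12. Fairview has a majority.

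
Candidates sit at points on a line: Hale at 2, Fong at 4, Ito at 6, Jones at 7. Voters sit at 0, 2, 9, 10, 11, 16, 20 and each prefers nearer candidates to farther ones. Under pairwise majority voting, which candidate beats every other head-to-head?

With single-peaked preferences on a line, the Condorcet winner is the candidate closest to the median voter.
The median voter (position 10) is closest to Jones at 7.
Check: Jones vs Fong — voters closer to Jones: 5 of 7.

Jones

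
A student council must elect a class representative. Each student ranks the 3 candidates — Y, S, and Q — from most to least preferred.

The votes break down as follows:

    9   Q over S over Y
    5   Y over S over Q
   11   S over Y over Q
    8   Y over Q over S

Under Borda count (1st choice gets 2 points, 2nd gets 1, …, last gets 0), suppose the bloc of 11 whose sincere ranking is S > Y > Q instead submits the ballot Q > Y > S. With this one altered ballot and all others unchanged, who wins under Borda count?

Borda totals with the altered ballot: Y 37, S 14, Q 48.
The switch changes the winner from Y to Q.

Q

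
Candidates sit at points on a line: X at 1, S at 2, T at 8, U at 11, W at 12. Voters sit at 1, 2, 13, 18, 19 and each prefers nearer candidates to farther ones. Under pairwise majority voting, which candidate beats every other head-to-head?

W

With single-peaked preferences on a line, the Condorcet winner is the candidate closest to the median voter.
The median voter (position 13) is closest to W at 12.
Check: W vs S — voters closer to W: 3 of 5.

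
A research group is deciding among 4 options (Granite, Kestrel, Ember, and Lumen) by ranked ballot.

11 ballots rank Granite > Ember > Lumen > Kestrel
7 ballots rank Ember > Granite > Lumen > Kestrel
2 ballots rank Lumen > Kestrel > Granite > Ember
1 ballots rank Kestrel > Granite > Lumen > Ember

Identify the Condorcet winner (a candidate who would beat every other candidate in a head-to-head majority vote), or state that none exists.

Granite

Head-to-head results (21 voters total):
Granite vs Kestrel: Granite wins 18–3.
Granite vs Ember: Granite wins 14–7.
Granite vs Lumen: Granite wins 19–2.
Kestrel vs Ember: Ember wins 18–3.
Kestrel vs Lumen: Lumen wins 20–1.
Ember vs Lumen: Ember wins 18–3.
Granite beats each rival — Kestrel (18–3), Ember (14–7), Lumen (19–2) — so Granite is the Condorcet winner.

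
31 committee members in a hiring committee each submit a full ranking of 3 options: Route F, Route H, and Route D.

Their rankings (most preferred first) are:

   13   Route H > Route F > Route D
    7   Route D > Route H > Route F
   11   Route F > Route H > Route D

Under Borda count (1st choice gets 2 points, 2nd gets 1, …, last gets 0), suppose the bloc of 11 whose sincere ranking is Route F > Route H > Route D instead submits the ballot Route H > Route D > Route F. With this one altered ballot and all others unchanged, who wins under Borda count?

Route H

Borda totals with the altered ballot: Route F 13, Route H 55, Route D 25.
The winner is unchanged: still Route H.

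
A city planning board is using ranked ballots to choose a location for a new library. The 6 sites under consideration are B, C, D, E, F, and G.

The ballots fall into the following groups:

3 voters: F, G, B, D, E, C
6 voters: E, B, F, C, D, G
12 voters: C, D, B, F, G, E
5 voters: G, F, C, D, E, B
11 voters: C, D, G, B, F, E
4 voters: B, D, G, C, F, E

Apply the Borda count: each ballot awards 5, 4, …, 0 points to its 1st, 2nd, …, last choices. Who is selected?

Borda scores:
  B: 3·3 + 6·4 + 12·3 + 5·0 + 11·2 + 4·5 = 111
  C: 3·0 + 6·2 + 12·5 + 5·3 + 11·5 + 4·2 = 150
  D: 3·2 + 6·1 + 12·4 + 5·2 + 11·4 + 4·4 = 130
  E: 3·1 + 6·5 + 12·0 + 5·1 + 11·0 + 4·0 = 38
  F: 3·5 + 6·3 + 12·2 + 5·4 + 11·1 + 4·1 = 92
  G: 3·4 + 6·0 + 12·1 + 5·5 + 11·3 + 4·3 = 94
C has the highest total.

C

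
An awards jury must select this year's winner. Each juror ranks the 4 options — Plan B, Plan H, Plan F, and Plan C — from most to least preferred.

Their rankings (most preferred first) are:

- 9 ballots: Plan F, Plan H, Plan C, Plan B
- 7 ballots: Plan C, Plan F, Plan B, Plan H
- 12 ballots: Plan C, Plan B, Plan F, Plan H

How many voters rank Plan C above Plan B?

Ballots ranking Plan C above Plan B: 9+7+12 = 28.
Ballots ranking Plan B above Plan C: 0.
So 28 of 28 voters prefer Plan C to Plan B.

28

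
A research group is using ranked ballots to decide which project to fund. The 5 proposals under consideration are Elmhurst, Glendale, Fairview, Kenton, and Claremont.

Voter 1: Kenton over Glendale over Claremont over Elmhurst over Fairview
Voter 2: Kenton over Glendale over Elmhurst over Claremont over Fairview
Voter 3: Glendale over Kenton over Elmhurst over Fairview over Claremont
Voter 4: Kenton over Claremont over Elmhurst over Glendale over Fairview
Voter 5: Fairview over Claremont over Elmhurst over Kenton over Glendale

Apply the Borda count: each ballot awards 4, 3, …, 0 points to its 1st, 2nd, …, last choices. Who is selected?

Kenton

Borda scores:
  Elmhurst: 1 + 2 + 2 + 2 + 2 = 9
  Glendale: 3 + 3 + 4 + 1 + 0 = 11
  Fairview: 0 + 0 + 1 + 0 + 4 = 5
  Kenton: 4 + 4 + 3 + 4 + 1 = 16
  Claremont: 2 + 1 + 0 + 3 + 3 = 9
Kenton has the highest total.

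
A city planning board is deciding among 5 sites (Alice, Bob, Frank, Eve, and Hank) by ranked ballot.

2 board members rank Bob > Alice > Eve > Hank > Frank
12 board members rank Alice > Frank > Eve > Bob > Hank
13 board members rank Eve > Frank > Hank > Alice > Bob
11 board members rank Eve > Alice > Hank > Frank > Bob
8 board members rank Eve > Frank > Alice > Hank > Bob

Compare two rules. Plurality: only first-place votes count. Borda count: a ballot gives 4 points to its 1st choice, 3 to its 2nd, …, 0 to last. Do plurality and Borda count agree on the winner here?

Yes

Plurality first-place counts: Alice 12, Bob 2, Frank 0, Eve 32, Hank 0 → Eve.
Borda totals: Alice 116, Bob 20, Frank 110, Eve 156, Hank 58 → Eve.
The two rules agree on Eve.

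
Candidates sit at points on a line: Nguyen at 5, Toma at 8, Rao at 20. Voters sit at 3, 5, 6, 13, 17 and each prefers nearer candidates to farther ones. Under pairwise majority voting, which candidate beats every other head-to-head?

Nguyen

With single-peaked preferences on a line, the Condorcet winner is the candidate closest to the median voter.
The median voter (position 6) is closest to Nguyen at 5.
Check: Nguyen vs Toma — voters closer to Nguyen: 3 of 5.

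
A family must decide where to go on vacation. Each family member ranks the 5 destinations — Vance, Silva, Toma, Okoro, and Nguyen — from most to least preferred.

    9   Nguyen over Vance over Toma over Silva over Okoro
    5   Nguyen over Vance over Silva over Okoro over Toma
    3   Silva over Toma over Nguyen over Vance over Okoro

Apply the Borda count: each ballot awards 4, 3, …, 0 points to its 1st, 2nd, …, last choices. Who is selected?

Nguyen

Borda scores:
  Vance: 9·3 + 5·3 + 3·1 = 45
  Silva: 9·1 + 5·2 + 3·4 = 31
  Toma: 9·2 + 5·0 + 3·3 = 27
  Okoro: 9·0 + 5·1 + 3·0 = 5
  Nguyen: 9·4 + 5·4 + 3·2 = 62
Nguyen has the highest total.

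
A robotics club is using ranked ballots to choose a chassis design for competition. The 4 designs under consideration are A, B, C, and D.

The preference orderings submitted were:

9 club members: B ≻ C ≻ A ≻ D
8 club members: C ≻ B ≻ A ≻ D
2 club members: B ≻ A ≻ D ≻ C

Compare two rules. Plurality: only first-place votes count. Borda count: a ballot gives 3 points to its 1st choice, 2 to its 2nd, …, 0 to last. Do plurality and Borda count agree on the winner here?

Yes

Plurality first-place counts: A 0, B 11, C 8, D 0 → B.
Borda totals: A 21, B 49, C 42, D 2 → B.
The two rules agree on B.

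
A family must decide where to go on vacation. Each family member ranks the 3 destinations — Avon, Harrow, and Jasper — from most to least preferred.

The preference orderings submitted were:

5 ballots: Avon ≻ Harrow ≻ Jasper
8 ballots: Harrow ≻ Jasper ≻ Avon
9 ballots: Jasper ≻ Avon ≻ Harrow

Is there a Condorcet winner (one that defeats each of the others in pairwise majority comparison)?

Head-to-head results (22 voters total):
Avon vs Harrow: Avon wins 14–8.
Avon vs Jasper: Jasper wins 17–5.
Harrow vs Jasper: Harrow wins 13–9.
No candidate beats all others: Avon beats Harrow beats Jasper beats Avon, a majority cycle.

No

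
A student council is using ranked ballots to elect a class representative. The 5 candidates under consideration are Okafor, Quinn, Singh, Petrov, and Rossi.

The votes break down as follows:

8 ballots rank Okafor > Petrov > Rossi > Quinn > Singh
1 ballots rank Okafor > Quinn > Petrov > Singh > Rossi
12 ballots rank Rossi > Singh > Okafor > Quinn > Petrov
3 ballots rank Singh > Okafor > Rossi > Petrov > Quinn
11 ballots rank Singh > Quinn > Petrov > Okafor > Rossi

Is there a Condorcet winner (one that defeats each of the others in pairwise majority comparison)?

Head-to-head results (35 voters total):
Okafor vs Quinn: Okafor wins 24–11.
Okafor vs Singh: Singh wins 26–9.
Okafor vs Petrov: Okafor wins 24–11.
Okafor vs Rossi: Okafor wins 23–12.
Quinn vs Singh: Singh wins 26–9.
Quinn vs Petrov: Quinn wins 24–11.
Quinn vs Rossi: Rossi wins 23–12.
Singh vs Petrov: Singh wins 26–9.
Singh vs Rossi: Rossi wins 20–15.
Petrov vs Rossi: Petrov wins 20–15.
No candidate beats all others: Okafor beats Rossi beats Singh beats Okafor, a majority cycle.

No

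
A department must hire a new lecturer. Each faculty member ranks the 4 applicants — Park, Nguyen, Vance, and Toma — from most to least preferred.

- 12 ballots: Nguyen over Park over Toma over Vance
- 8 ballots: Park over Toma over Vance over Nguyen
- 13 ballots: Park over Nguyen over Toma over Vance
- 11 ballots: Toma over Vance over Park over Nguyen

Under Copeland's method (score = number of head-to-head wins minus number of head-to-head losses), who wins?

Pairwise results:
  Park vs Nguyen: Park wins 32–12.
  Park vs Vance: Park wins 33–11.
  Park vs Toma: Park wins 33–11.
  Nguyen vs Vance: Nguyen wins 25–19.
  Nguyen vs Toma: Nguyen wins 25–19.
  Vance vs Toma: Toma wins 44–0.
Copeland scores (wins − losses):
  Park: 3 − 0 = 3
  Nguyen: 2 − 1 = 1
  Vance: 0 − 3 = -3
  Toma: 1 − 2 = -1
Park has the best Copeland score.

Park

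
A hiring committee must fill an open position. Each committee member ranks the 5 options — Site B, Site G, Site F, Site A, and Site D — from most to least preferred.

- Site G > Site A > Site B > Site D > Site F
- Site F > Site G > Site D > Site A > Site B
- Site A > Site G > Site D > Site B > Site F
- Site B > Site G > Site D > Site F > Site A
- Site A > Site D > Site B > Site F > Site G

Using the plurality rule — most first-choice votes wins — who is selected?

First-place vote totals:
  Site B: 1
  Site G: 1
  Site F: 1
  Site A: 2
  Site D: 0
Site A has the most first-place votes.

Site A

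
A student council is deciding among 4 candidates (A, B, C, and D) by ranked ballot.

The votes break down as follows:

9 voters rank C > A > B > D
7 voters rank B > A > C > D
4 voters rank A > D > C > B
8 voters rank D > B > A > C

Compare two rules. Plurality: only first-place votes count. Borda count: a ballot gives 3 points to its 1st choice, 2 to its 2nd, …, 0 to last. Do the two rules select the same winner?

Plurality first-place counts: A 4, B 7, C 9, D 8 → C.
Borda totals: A 52, B 46, C 38, D 32 → A.
The two rules disagree: plurality picks C, Borda picks A.

No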